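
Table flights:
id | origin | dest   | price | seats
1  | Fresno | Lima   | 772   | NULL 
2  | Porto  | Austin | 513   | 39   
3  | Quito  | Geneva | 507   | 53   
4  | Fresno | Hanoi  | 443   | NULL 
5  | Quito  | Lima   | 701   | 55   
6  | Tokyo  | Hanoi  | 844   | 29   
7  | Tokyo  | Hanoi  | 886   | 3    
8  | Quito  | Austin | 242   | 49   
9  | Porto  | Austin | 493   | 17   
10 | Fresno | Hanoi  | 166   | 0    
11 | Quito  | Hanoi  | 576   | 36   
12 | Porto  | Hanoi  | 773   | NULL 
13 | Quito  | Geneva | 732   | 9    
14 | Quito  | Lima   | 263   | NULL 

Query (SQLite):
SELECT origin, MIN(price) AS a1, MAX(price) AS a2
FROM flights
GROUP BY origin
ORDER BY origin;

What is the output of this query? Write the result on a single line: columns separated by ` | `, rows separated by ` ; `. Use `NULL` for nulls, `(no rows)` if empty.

Fresno | 166 | 772 ; Porto | 493 | 773 ; Quito | 242 | 732 ; Tokyo | 844 | 886

Group flights by origin.
Per group compute: MIN(price), MAX(price).
  Fresno: ids {1, 4, 10} → MIN(price)=166, MAX(price)=772
  Porto: ids {2, 9, 12} → MIN(price)=493, MAX(price)=773
  Quito: ids {3, 5, 8, 11, 13, 14} → MIN(price)=242, MAX(price)=732
  Tokyo: ids {6, 7} → MIN(price)=844, MAX(price)=886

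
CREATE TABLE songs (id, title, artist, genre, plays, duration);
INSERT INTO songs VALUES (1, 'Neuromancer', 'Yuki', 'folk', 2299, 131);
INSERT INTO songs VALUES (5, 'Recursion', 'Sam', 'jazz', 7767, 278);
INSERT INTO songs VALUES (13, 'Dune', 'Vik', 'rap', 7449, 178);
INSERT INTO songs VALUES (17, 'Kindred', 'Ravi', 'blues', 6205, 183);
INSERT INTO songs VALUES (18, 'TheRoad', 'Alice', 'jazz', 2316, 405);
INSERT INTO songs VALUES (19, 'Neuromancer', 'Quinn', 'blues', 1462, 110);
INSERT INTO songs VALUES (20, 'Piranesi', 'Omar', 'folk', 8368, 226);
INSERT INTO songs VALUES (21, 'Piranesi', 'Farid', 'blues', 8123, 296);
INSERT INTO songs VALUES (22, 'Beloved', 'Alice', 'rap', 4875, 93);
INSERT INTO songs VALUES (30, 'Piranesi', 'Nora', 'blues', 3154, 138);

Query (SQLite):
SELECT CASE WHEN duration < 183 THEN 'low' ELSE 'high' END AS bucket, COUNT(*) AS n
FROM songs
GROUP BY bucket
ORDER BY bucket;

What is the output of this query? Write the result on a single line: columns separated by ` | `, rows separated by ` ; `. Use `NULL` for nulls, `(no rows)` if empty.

Bucket rows by duration < 183 → 'low' else 'high'; count each bucket.

high | 5 ; low | 5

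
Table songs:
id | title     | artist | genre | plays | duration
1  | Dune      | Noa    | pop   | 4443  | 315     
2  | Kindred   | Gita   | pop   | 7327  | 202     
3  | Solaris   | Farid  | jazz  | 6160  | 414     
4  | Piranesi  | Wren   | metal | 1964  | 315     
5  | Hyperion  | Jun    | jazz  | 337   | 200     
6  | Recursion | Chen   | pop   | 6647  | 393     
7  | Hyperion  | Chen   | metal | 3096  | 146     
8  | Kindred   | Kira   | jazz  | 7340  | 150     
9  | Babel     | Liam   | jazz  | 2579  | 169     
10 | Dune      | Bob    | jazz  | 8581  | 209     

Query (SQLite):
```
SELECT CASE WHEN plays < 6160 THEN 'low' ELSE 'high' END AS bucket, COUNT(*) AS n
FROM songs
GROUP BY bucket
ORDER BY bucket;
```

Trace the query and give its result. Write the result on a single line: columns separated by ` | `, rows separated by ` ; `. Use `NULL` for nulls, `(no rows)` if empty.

Bucket rows by plays < 6160 → 'low' else 'high'; count each bucket.

high | 5 ; low | 5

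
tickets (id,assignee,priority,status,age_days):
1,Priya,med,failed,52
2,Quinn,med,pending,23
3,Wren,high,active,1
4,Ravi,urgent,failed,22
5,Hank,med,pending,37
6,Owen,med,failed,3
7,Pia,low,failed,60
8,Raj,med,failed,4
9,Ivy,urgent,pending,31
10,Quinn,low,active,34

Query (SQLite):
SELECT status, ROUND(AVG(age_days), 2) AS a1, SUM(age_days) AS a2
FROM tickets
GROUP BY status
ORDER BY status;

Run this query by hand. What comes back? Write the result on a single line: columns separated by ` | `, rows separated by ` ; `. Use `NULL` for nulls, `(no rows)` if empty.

active | 17.5 | 35 ; failed | 28.2 | 141 ; pending | 30.33 | 91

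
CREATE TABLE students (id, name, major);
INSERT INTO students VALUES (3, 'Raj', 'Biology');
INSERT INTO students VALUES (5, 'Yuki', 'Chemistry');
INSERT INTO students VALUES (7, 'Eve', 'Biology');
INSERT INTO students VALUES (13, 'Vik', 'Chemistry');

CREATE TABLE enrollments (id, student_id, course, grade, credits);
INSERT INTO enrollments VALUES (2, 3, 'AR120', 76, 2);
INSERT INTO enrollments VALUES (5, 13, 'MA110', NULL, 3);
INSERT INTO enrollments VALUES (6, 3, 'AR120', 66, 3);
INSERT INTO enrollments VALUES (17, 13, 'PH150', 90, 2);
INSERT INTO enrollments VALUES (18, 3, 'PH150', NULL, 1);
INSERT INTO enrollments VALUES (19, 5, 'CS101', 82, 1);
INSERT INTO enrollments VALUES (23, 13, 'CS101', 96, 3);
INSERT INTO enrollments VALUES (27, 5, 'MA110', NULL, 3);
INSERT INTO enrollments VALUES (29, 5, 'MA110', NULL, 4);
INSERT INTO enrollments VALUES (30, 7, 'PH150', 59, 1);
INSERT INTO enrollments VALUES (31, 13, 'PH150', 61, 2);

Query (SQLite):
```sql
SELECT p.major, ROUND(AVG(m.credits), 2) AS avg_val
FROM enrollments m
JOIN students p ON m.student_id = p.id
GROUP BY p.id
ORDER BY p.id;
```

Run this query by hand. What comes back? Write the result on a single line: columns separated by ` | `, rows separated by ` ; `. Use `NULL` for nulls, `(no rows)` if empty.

Biology | 2 ; Chemistry | 2.67 ; Biology | 1 ; Chemistry | 2.5

Join each enrollments row to its students via student_id.
Group joined rows by students.id; compute ROUND(AVG(m.credits), 2) per group.
  3: ids {2, 6, 18} → ROUND(AVG(m.credits), 2)=2
  5: ids {19, 27, 29} → ROUND(AVG(m.credits), 2)=2.67
  7: ids {30} → ROUND(AVG(m.credits), 2)=1
  13: ids {5, 17, 23, 31} → ROUND(AVG(m.credits), 2)=2.5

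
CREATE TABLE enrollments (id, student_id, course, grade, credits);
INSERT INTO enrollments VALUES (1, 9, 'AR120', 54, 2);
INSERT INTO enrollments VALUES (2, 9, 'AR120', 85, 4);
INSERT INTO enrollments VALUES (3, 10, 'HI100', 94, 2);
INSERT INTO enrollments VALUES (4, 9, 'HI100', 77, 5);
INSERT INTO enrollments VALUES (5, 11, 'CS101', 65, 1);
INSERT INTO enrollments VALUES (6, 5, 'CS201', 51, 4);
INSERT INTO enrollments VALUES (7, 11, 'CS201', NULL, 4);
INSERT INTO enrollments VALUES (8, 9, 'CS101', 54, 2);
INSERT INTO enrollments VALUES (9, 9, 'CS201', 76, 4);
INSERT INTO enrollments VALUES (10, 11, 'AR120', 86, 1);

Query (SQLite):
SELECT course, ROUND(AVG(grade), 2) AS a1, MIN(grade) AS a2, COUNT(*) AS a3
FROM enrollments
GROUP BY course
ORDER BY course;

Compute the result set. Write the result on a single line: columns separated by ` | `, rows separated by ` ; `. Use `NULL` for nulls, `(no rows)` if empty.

Group enrollments by course.
Per group compute: ROUND(AVG(grade), 2), MIN(grade), COUNT(*).
  AR120: ids {1, 2, 10} → ROUND(AVG(grade), 2)=75, MIN(grade)=54, COUNT(*)=3
  CS101: ids {5, 8} → ROUND(AVG(grade), 2)=59.5, MIN(grade)=54, COUNT(*)=2
  CS201: ids {6, 7, 9} → ROUND(AVG(grade), 2)=63.5, MIN(grade)=51, COUNT(*)=3
  HI100: ids {3, 4} → ROUND(AVG(grade), 2)=85.5, MIN(grade)=77, COUNT(*)=2

AR120 | 75 | 54 | 3 ; CS101 | 59.5 | 54 | 2 ; CS201 | 63.5 | 51 | 3 ; HI100 | 85.5 | 77 | 2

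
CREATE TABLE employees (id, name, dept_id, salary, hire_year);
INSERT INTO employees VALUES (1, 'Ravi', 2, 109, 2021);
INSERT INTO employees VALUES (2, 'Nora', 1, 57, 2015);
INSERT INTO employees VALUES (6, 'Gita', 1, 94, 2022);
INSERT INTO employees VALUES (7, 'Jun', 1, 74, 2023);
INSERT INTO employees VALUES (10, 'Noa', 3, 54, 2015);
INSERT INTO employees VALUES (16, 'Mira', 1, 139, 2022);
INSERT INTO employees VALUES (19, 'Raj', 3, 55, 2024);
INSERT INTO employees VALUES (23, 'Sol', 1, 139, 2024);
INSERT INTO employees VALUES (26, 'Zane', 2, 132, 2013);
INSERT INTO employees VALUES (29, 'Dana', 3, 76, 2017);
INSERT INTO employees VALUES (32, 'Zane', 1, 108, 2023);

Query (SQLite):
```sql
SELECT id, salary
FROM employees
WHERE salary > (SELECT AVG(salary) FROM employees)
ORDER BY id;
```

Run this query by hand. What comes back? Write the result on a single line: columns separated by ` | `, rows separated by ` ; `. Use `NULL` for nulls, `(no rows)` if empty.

1 | 109 ; 16 | 139 ; 23 | 139 ; 26 | 132 ; 32 | 108

Scalar subquery: AVG(salary) over all employees rows = 94.272727 (≈; comparison uses full precision).
Keep rows where salary > that value.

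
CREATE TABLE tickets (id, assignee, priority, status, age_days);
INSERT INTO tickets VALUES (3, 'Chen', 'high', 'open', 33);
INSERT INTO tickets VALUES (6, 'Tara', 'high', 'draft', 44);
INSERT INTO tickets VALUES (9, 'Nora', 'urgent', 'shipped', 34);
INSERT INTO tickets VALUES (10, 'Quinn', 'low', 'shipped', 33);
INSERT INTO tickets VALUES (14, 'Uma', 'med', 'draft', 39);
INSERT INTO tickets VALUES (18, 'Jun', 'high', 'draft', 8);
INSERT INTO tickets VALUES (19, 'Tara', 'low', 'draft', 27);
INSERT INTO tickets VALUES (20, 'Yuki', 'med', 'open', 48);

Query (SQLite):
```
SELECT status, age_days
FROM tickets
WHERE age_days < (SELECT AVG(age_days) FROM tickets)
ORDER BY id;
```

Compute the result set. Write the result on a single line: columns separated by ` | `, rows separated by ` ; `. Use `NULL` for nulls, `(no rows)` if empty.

Scalar subquery: AVG(age_days) over all tickets rows = 33.25.
Keep rows where age_days < that value.

open | 33 ; shipped | 33 ; draft | 8 ; draft | 27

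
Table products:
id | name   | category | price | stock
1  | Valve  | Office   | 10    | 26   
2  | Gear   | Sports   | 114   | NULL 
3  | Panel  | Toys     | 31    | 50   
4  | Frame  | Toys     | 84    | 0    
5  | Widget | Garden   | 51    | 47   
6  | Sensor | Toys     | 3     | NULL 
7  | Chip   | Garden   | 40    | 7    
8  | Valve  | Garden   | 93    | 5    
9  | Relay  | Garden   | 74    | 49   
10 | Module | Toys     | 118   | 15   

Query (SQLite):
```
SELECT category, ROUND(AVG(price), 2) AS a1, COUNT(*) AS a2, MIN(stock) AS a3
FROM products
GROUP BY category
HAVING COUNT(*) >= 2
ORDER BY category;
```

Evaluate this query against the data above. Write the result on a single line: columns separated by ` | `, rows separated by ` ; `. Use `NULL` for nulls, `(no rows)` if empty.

Group products by category.
Per group compute: ROUND(AVG(price), 2), COUNT(*), MIN(stock).
HAVING: drop groups with fewer than 2 rows.
  Garden: ids {5, 7, 8, 9} → ROUND(AVG(price), 2)=64.5, COUNT(*)=4, MIN(stock)=5
  Office: ids {1} → ROUND(AVG(price), 2)=10, COUNT(*)=1, MIN(stock)=26
  Sports: ids {2} → ROUND(AVG(price), 2)=114, COUNT(*)=1, MIN(stock)=NULL
  Toys: ids {3, 4, 6, 10} → ROUND(AVG(price), 2)=59, COUNT(*)=4, MIN(stock)=0

Garden | 64.5 | 4 | 5 ; Toys | 59 | 4 | 0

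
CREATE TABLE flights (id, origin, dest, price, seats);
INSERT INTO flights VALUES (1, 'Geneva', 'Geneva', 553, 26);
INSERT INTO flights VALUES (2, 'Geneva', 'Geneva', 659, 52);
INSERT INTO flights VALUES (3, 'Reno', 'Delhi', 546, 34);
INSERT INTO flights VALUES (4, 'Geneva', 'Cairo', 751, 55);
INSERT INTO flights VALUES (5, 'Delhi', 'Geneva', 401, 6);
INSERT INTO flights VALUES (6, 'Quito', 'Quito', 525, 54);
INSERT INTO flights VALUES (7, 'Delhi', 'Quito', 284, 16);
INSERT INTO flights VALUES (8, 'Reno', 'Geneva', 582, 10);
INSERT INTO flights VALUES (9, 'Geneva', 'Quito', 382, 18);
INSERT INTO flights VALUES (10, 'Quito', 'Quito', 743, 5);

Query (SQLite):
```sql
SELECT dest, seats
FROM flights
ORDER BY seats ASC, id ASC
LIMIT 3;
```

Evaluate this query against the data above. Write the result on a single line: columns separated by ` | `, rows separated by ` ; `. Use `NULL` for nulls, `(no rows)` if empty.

Sort by seats asc, tiebreak id asc: (5, id=10), (6, id=5), (10, id=8), (16, id=7), (18, id=9), (26, id=1) …. Take first 3.

Quito | 5 ; Geneva | 6 ; Geneva | 10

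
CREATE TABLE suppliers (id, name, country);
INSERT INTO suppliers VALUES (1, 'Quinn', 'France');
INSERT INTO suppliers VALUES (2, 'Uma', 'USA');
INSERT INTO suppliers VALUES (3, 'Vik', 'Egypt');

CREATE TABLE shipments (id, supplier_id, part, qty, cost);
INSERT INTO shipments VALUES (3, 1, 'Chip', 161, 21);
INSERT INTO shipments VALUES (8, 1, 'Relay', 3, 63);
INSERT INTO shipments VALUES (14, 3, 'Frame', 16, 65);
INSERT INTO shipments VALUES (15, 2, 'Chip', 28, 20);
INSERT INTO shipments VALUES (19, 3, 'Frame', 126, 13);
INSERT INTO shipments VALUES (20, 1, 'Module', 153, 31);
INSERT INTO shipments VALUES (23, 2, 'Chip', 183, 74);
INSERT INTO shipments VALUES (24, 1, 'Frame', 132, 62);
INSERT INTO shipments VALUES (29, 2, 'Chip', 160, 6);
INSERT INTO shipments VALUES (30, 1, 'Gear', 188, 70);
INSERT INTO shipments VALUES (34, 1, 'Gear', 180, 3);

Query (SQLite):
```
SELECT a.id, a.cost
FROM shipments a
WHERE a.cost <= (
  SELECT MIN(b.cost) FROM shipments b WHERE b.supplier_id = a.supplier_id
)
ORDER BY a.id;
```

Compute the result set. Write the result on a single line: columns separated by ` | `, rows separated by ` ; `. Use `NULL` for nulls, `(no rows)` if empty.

For each shipments row a, compute MIN(cost) over rows sharing a.supplier_id.
Keep row a if a.cost <= that per-group MIN.
  supplier_id=1: MIN(cost) = 3
  supplier_id=2: MIN(cost) = 6
  supplier_id=3: MIN(cost) = 13

19 | 13 ; 29 | 6 ; 34 | 3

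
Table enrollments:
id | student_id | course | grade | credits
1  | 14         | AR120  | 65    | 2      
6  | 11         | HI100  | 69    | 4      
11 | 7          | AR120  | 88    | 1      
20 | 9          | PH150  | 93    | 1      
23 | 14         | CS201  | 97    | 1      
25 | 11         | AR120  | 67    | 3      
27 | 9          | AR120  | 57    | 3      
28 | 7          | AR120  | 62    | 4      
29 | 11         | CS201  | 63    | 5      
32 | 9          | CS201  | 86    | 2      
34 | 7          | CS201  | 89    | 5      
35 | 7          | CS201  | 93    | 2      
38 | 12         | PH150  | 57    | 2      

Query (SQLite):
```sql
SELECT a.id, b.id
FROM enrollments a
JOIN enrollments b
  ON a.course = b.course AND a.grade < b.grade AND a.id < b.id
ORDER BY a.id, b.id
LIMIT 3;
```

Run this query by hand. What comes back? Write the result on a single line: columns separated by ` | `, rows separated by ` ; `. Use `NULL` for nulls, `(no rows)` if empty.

1 | 11 ; 1 | 25 ; 27 | 28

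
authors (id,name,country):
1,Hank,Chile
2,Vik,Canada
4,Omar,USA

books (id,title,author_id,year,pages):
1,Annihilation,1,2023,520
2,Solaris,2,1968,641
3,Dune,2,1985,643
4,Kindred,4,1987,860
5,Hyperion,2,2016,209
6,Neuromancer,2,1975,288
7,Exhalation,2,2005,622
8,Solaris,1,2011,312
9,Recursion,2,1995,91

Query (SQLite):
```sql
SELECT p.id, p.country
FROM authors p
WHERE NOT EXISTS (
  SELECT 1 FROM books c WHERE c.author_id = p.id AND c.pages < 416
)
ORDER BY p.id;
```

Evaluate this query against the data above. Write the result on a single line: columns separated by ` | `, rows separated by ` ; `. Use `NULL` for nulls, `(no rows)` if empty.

For each authors row, check whether any books with matching author_id has pages < 416.
Keep rows where that is false.

4 | USA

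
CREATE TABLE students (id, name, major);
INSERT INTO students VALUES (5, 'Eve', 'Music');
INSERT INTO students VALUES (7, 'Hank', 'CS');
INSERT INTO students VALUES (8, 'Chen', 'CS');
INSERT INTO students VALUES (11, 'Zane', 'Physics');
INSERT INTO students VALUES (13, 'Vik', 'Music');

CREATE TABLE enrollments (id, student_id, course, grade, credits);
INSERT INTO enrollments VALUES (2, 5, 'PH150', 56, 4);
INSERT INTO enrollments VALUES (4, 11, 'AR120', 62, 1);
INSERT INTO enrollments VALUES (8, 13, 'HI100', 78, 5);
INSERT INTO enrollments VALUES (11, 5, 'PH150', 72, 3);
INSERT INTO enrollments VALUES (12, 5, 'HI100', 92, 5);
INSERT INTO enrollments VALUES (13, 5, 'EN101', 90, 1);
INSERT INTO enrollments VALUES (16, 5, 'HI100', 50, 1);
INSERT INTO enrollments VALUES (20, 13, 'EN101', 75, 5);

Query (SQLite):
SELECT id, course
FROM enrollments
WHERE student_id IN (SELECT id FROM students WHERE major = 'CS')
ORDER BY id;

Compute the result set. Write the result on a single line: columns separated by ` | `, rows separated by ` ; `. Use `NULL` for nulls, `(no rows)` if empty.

(no rows)

Inner query: students.id where major = 'CS'.
Outer: keep enrollments rows whose student_id is in that set.
Inner query → {7, 8}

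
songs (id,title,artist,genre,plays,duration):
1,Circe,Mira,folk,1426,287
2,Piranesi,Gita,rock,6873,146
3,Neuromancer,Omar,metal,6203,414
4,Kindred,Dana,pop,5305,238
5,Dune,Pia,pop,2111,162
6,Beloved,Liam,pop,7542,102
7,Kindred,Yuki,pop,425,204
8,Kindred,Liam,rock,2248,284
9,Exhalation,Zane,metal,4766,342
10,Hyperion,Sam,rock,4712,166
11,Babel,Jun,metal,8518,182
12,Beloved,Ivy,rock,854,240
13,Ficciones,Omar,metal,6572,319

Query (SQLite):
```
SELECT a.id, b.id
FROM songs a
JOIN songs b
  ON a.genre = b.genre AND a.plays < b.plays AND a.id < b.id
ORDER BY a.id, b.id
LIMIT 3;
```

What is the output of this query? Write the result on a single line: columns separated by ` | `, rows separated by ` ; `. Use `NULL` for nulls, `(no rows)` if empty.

3 | 11 ; 3 | 13 ; 4 | 6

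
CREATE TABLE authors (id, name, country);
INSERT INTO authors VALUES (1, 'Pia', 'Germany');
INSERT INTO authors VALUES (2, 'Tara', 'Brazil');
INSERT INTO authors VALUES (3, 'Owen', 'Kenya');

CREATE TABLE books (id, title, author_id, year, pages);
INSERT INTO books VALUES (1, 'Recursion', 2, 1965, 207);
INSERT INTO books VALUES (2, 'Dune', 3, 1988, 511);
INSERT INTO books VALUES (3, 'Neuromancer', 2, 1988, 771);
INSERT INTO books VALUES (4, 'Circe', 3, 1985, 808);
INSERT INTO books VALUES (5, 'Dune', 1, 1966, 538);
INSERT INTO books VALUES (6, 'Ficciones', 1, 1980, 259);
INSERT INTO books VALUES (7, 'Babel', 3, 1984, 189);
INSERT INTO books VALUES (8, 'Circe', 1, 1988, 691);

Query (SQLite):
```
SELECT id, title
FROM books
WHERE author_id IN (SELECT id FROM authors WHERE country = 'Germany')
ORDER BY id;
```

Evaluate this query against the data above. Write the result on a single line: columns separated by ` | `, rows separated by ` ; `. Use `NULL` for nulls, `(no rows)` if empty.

5 | Dune ; 6 | Ficciones ; 8 | Circe

Inner query: authors.id where country = 'Germany'.
Outer: keep books rows whose author_id is in that set.
Inner query → {1}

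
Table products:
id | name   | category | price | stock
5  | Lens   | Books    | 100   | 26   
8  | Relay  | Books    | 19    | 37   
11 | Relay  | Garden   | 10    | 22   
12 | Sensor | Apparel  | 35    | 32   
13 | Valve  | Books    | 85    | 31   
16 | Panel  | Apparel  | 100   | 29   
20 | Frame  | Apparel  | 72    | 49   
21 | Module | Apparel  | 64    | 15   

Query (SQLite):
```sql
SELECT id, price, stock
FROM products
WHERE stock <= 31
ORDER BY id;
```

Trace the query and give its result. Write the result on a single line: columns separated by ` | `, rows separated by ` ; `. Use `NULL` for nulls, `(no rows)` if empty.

5 | 100 | 26 ; 11 | 10 | 22 ; 13 | 85 | 31 ; 16 | 100 | 29 ; 21 | 64 | 15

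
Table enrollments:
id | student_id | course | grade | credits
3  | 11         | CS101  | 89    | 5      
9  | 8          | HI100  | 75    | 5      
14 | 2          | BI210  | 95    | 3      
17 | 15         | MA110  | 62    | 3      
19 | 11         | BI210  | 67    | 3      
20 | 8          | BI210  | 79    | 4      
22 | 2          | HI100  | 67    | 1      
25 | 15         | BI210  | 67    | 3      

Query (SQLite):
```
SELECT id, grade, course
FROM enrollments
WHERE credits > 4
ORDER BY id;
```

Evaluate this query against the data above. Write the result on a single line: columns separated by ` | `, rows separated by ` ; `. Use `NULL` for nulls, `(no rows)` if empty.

credits > 4: ids {3, 9}

3 | 89 | CS101 ; 9 | 75 | HI100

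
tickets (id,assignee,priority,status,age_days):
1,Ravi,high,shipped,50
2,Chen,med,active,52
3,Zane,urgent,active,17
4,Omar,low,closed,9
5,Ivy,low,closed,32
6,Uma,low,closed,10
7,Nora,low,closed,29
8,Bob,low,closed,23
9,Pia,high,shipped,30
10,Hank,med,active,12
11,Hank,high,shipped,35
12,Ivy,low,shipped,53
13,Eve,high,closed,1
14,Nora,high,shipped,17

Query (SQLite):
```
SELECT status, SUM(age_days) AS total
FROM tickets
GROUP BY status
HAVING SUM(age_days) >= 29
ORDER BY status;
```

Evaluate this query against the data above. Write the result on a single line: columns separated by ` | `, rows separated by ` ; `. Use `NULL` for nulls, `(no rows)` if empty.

active | 81 ; closed | 104 ; shipped | 185

Partition tickets by status; compute SUM(age_days) within each group.
HAVING: keep groups where SUM(age_days) >= 29.
  active: ids {2, 3, 10} → SUM(age_days)=81
  closed: ids {4, 5, 6, 7, 8, 13} → SUM(age_days)=104
  shipped: ids {1, 9, 11, 12, 14} → SUM(age_days)=185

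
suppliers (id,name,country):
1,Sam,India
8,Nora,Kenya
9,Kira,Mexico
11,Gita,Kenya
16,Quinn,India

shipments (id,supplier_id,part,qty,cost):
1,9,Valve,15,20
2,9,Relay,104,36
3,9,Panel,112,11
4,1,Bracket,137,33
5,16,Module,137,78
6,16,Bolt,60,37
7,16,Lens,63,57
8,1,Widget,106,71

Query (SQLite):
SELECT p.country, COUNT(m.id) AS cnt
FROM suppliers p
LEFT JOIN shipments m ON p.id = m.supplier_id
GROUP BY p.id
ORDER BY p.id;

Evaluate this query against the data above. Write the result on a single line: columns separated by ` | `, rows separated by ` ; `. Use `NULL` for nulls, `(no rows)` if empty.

India | 2 ; Kenya | 0 ; Mexico | 3 ; Kenya | 0 ; India | 3

LEFT JOIN keeps every suppliers row; unmatched ones get NULL for shipments columns.
Group by suppliers.id and compute COUNT(m.id). COUNT(col) of an all-NULL group is 0.
  1: ids {4, 8} → COUNT(m.id)=2
  8: ids {—} → COUNT(m.id)=0
  9: ids {1, 2, 3} → COUNT(m.id)=3
  11: ids {—} → COUNT(m.id)=0
  16: ids {5, 6, 7} → COUNT(m.id)=3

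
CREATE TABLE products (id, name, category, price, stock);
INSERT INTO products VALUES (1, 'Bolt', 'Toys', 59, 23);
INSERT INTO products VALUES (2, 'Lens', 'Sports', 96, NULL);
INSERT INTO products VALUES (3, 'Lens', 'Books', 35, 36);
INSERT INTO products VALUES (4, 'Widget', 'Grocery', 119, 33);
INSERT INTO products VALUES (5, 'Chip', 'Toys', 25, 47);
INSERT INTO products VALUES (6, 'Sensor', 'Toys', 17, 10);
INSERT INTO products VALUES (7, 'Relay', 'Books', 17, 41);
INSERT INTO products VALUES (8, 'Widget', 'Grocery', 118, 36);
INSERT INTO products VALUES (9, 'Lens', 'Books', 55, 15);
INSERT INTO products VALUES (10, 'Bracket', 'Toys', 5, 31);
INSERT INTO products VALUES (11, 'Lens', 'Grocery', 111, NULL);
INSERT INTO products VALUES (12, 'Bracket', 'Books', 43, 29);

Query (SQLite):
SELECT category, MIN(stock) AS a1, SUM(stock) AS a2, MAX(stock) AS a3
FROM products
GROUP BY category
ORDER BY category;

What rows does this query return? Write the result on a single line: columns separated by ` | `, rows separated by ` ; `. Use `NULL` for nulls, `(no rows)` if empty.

Group products by category.
Per group compute: MIN(stock), SUM(stock), MAX(stock).
  Books: ids {3, 7, 9, 12} → MIN(stock)=15, SUM(stock)=121, MAX(stock)=41
  Grocery: ids {4, 8, 11} → MIN(stock)=33, SUM(stock)=69, MAX(stock)=36
  Sports: ids {2} → MIN(stock)=NULL, SUM(stock)=NULL, MAX(stock)=NULL
  Toys: ids {1, 5, 6, 10} → MIN(stock)=10, SUM(stock)=111, MAX(stock)=47

Books | 15 | 121 | 41 ; Grocery | 33 | 69 | 36 ; Sports | NULL | NULL | NULL ; Toys | 10 | 111 | 47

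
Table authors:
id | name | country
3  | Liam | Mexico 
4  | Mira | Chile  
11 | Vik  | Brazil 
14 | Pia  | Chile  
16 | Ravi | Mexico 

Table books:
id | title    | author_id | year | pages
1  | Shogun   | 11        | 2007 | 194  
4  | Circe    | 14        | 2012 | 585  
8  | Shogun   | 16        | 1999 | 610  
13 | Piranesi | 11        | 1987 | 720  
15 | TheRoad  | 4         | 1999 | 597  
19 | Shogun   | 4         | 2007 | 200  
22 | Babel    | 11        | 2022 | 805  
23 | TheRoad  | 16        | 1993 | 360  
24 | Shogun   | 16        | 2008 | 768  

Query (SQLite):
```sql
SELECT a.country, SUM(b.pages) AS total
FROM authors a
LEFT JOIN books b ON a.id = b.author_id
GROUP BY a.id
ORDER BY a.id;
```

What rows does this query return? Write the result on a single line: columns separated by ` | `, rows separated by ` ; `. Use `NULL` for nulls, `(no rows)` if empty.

LEFT JOIN keeps every authors row; unmatched ones get NULL for books columns.
Group by authors.id and compute SUM(b.pages). SUM over an all-NULL group is NULL.
  3: ids {—} → SUM(b.pages)=NULL
  4: ids {15, 19} → SUM(b.pages)=797
  11: ids {1, 13, 22} → SUM(b.pages)=1719
  14: ids {4} → SUM(b.pages)=585
  16: ids {8, 23, 24} → SUM(b.pages)=1738

Mexico | NULL ; Chile | 797 ; Brazil | 1719 ; Chile | 585 ; Mexico | 1738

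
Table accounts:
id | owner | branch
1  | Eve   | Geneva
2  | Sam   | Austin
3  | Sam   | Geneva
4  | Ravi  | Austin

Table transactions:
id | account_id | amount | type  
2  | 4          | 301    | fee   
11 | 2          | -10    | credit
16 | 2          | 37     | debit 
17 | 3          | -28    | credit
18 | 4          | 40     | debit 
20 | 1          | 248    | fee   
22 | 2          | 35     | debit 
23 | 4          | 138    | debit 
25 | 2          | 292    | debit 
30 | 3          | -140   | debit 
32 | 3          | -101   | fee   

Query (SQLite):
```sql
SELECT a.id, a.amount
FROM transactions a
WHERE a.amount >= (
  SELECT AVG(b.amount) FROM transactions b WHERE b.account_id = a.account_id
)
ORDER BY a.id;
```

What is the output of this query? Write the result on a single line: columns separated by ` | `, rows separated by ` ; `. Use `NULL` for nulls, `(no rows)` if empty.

For each transactions row a, compute AVG(amount) over rows sharing a.account_id.
Keep row a if a.amount >= that per-group AVG.
  account_id=1: AVG(amount) = 248.0
  account_id=2: AVG(amount) = 88.5
  account_id=3: AVG(amount) = -89.666667
  account_id=4: AVG(amount) = 159.666667

2 | 301 ; 17 | -28 ; 20 | 248 ; 25 | 292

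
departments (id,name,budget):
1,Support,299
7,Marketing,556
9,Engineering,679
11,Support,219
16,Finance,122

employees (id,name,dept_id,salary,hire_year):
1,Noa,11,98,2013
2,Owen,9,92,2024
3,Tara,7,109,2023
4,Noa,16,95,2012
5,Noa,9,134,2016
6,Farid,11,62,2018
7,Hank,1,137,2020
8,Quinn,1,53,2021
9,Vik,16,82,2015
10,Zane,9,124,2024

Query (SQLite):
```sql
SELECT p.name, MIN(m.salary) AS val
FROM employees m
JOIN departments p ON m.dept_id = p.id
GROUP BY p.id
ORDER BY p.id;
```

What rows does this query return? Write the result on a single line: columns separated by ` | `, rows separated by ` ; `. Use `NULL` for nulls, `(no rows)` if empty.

Join each employees row to its departments via dept_id.
Group joined rows by departments.id; compute MIN(m.salary) per group.
  1: ids {7, 8} → MIN(m.salary)=53
  7: ids {3} → MIN(m.salary)=109
  9: ids {2, 5, 10} → MIN(m.salary)=92
  11: ids {1, 6} → MIN(m.salary)=62
  16: ids {4, 9} → MIN(m.salary)=82

Support | 53 ; Marketing | 109 ; Engineering | 92 ; Support | 62 ; Finance | 82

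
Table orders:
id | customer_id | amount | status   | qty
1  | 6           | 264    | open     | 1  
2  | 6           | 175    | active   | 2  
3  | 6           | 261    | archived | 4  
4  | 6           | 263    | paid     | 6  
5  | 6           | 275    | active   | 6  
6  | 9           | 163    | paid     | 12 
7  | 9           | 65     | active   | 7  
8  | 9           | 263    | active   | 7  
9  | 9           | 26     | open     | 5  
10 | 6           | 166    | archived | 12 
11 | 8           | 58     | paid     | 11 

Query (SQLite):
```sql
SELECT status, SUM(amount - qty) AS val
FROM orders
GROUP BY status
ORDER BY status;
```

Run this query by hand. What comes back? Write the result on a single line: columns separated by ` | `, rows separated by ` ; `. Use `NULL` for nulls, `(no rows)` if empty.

active | 756 ; archived | 411 ; open | 284 ; paid | 455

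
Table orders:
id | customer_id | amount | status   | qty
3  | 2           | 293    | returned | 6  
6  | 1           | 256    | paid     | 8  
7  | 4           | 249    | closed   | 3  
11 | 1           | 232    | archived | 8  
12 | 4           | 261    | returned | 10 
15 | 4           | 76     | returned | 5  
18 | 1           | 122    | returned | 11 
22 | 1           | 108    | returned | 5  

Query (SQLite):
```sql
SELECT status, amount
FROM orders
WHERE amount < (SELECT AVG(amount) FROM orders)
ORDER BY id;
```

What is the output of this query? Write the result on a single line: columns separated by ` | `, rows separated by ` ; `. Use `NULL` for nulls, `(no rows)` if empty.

returned | 76 ; returned | 122 ; returned | 108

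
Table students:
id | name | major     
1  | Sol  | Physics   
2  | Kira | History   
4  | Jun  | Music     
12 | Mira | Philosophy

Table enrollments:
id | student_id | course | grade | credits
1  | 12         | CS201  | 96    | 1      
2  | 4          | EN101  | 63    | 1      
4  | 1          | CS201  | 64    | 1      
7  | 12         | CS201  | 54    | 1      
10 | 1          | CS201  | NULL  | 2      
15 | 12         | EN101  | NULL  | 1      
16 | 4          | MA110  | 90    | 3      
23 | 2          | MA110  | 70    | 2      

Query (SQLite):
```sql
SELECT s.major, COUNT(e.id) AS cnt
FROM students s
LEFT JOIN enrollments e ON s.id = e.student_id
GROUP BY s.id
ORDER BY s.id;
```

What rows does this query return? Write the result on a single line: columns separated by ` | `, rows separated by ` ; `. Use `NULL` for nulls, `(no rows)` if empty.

LEFT JOIN keeps every students row; unmatched ones get NULL for enrollments columns.
Group by students.id and compute COUNT(e.id). COUNT(col) of an all-NULL group is 0.
  1: ids {4, 10} → COUNT(e.id)=2
  2: ids {23} → COUNT(e.id)=1
  4: ids {2, 16} → COUNT(e.id)=2
  12: ids {1, 7, 15} → COUNT(e.id)=3

Physics | 2 ; History | 1 ; Music | 2 ; Philosophy | 3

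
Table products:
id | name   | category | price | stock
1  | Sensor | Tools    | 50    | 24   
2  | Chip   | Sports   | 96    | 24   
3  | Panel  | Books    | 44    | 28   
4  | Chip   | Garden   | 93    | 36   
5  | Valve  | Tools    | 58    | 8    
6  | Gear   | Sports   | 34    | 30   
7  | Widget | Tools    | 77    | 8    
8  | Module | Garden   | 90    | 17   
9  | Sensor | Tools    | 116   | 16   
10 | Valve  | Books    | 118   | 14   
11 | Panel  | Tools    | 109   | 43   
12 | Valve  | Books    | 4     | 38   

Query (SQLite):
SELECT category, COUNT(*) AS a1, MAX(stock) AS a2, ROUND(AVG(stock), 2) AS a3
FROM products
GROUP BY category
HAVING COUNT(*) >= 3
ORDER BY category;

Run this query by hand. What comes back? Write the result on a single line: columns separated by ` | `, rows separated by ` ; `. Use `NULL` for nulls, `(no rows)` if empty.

Books | 3 | 38 | 26.67 ; Tools | 5 | 43 | 19.8

Group products by category.
Per group compute: COUNT(*), MAX(stock), ROUND(AVG(stock), 2).
HAVING: drop groups with fewer than 3 rows.
  Books: ids {3, 10, 12} → COUNT(*)=3, MAX(stock)=38, ROUND(AVG(stock), 2)=26.67
  Garden: ids {4, 8} → COUNT(*)=2, MAX(stock)=36, ROUND(AVG(stock), 2)=26.5
  Sports: ids {2, 6} → COUNT(*)=2, MAX(stock)=30, ROUND(AVG(stock), 2)=27
  Tools: ids {1, 5, 7, 9, 11} → COUNT(*)=5, MAX(stock)=43, ROUND(AVG(stock), 2)=19.8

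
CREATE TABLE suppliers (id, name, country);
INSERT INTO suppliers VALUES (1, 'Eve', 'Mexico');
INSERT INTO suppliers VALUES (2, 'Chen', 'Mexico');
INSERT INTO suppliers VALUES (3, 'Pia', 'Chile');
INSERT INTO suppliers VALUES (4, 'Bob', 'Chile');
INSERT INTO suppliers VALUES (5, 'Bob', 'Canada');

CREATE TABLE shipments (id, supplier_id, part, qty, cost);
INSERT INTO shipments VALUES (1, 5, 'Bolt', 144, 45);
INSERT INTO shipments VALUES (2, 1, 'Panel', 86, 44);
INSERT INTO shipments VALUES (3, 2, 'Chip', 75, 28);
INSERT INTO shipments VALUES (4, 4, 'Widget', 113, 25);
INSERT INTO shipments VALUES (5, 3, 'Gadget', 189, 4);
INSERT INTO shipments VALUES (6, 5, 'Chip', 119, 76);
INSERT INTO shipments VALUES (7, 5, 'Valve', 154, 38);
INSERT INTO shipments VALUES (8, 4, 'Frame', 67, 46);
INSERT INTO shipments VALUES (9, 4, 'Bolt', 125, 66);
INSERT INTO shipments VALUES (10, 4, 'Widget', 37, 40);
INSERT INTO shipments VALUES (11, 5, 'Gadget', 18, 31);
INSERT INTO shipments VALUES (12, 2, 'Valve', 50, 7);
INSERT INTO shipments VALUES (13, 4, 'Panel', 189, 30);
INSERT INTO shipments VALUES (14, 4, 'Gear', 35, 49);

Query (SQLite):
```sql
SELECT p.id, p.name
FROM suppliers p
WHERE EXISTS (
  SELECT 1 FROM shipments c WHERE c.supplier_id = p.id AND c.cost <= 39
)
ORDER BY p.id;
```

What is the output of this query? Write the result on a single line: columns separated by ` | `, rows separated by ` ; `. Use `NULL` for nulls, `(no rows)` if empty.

2 | Chen ; 3 | Pia ; 4 | Bob ; 5 | Bob

For each suppliers row, check whether any shipments with matching supplier_id has cost <= 39.
Keep rows where that is true.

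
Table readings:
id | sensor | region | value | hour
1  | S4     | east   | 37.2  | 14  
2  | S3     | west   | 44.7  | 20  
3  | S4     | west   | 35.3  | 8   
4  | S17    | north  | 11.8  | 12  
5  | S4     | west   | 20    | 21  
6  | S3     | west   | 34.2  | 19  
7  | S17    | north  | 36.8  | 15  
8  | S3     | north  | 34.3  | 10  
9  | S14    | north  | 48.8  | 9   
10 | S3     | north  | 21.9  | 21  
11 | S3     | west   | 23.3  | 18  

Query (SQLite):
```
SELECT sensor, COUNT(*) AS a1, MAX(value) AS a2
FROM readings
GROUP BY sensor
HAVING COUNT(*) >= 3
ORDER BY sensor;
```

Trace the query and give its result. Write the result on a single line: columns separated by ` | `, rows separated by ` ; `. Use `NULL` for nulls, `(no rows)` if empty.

S3 | 5 | 44.7 ; S4 | 3 | 37.2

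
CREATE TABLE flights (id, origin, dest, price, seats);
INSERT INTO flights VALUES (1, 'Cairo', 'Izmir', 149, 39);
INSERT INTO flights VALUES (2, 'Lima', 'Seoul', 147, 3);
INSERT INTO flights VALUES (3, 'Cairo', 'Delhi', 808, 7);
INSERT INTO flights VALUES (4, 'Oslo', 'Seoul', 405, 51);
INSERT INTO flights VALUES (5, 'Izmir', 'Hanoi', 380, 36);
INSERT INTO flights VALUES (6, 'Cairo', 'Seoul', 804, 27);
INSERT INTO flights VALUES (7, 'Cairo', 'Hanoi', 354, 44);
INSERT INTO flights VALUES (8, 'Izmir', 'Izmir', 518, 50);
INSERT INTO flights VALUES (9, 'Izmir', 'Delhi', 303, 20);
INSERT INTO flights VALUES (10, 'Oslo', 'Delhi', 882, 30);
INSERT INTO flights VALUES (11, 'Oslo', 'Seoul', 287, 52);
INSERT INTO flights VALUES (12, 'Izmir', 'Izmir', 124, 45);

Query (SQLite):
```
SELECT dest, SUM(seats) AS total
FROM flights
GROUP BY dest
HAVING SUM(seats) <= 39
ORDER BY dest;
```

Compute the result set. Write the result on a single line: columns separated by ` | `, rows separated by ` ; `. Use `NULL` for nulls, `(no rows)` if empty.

(no rows)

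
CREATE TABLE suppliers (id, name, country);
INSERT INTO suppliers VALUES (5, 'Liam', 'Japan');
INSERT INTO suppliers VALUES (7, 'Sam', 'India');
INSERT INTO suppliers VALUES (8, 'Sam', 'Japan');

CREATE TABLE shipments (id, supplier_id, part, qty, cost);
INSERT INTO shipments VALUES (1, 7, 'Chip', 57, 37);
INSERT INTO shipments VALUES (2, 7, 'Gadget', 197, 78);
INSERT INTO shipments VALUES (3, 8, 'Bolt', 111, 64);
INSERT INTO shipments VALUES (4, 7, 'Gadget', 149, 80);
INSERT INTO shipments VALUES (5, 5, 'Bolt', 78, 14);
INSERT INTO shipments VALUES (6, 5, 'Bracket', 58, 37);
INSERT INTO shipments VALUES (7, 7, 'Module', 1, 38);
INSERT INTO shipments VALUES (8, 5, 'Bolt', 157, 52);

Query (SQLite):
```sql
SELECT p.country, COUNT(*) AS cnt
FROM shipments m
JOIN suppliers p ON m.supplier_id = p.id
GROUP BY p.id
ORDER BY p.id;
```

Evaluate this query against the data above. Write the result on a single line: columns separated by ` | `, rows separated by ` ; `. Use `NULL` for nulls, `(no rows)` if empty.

Japan | 3 ; India | 4 ; Japan | 1

Join each shipments row to its suppliers via supplier_id.
Group joined rows by suppliers.id; compute COUNT(*) per group.
  5: ids {5, 6, 8} → COUNT(*)=3
  7: ids {1, 2, 4, 7} → COUNT(*)=4
  8: ids {3} → COUNT(*)=1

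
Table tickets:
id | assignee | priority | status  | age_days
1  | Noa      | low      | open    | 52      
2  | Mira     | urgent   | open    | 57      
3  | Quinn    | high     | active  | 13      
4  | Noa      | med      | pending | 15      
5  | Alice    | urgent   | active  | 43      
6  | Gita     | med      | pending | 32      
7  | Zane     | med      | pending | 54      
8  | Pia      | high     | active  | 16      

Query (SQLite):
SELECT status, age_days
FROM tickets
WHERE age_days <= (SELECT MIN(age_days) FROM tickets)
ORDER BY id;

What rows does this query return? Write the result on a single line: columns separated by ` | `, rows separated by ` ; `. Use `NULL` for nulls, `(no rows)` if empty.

active | 13

Scalar subquery: MIN(age_days) over all tickets rows = 13.
Keep rows where age_days <= that value.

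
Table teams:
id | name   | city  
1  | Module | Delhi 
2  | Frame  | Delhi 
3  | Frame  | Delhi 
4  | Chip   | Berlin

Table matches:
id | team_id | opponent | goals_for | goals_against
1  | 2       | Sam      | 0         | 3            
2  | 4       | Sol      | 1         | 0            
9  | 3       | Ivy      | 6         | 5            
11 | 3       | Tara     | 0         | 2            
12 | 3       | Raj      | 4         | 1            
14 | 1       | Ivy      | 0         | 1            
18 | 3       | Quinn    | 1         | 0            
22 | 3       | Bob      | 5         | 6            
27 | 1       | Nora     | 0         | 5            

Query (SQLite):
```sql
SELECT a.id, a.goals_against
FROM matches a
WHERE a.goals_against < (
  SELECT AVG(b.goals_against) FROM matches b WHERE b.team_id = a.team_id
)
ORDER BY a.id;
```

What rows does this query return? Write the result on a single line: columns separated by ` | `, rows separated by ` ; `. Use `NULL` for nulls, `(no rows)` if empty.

11 | 2 ; 12 | 1 ; 14 | 1 ; 18 | 0

For each matches row a, compute AVG(goals_against) over rows sharing a.team_id.
Keep row a if a.goals_against < that per-group AVG.
  team_id=1: AVG(goals_against) = 3.0
  team_id=2: AVG(goals_against) = 3.0
  team_id=3: AVG(goals_against) = 2.8
  team_id=4: AVG(goals_against) = 0.0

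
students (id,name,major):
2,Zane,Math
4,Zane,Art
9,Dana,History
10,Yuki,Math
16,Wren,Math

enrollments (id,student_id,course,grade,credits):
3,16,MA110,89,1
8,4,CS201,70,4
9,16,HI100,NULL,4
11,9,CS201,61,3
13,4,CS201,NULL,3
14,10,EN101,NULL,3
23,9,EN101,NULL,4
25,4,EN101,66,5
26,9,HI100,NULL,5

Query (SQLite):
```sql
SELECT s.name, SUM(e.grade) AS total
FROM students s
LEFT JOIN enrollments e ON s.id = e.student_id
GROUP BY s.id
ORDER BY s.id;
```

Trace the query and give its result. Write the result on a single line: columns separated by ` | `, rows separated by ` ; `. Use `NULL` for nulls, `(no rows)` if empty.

Zane | NULL ; Zane | 136 ; Dana | 61 ; Yuki | NULL ; Wren | 89

LEFT JOIN keeps every students row; unmatched ones get NULL for enrollments columns.
Group by students.id and compute SUM(e.grade). SUM over an all-NULL group is NULL.
  2: ids {—} → SUM(e.grade)=NULL
  4: ids {8, 13, 25} → SUM(e.grade)=136
  9: ids {11, 23, 26} → SUM(e.grade)=61
  10: ids {14} → SUM(e.grade)=NULL
  16: ids {3, 9} → SUM(e.grade)=89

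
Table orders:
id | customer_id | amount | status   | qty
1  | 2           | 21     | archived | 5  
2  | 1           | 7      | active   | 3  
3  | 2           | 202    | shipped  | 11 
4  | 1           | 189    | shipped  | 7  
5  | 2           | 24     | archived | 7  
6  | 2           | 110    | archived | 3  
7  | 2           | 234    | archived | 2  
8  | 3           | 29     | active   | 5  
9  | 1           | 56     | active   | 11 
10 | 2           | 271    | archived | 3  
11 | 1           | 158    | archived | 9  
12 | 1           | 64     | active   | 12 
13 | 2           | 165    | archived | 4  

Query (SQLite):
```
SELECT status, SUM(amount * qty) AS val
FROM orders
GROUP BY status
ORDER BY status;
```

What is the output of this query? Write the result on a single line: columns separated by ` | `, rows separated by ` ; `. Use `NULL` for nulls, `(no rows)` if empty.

active | 1550 ; archived | 3966 ; shipped | 3545

For each row compute amount * qty.
Group by status; take SUM of the expression per group.
  active: ids {2, 8, 9, 12} → SUM(amount * qty)=1550
  archived: ids {1, 5, 6, 7, 10, 11, 13} → SUM(amount * qty)=3966
  shipped: ids {3, 4} → SUM(amount * qty)=3545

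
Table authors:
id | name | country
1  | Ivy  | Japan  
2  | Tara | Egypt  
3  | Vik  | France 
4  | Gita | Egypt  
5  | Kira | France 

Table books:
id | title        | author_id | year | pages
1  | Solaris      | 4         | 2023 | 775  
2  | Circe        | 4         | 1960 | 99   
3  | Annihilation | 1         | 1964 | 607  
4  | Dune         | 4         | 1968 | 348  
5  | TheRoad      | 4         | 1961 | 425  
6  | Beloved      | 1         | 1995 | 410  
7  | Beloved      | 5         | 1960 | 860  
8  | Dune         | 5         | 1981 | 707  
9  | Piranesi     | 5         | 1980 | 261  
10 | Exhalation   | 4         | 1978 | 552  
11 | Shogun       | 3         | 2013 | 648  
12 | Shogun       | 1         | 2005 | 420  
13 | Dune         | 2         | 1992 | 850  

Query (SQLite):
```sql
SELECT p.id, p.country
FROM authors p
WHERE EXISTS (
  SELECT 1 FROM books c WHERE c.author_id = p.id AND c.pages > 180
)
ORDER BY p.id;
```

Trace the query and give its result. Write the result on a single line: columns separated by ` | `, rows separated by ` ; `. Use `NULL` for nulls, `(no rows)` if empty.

1 | Japan ; 2 | Egypt ; 3 | France ; 4 | Egypt ; 5 | France

For each authors row, check whether any books with matching author_id has pages > 180.
Keep rows where that is true.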